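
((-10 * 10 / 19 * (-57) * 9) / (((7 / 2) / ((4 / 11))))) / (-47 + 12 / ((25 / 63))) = -540000 / 32263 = -16.74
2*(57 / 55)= 114 / 55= 2.07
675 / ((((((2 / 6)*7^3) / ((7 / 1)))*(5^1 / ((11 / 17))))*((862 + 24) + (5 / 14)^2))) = 17820 / 2952577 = 0.01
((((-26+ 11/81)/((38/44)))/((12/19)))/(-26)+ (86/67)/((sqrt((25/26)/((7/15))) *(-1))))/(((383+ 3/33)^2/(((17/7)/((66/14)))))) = 4309415/673162530768- 187 *sqrt(2730)/3112776450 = 0.00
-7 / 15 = -0.47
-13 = -13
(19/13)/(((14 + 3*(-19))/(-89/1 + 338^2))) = -2168945/559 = -3880.04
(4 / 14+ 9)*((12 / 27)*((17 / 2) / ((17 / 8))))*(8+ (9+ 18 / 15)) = 2704 / 9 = 300.44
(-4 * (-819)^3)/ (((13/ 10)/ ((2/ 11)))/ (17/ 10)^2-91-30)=-35280687078/ 1903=-18539509.76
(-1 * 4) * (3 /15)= -4 /5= -0.80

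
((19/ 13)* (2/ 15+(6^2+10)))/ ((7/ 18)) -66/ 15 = 76886/ 455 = 168.98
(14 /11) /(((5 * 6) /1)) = 7 /165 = 0.04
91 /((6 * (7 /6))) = 13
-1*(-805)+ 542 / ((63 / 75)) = 30455 / 21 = 1450.24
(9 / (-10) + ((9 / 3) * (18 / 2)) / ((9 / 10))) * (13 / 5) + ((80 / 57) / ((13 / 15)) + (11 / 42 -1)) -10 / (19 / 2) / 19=76.49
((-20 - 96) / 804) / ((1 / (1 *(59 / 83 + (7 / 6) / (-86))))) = -866027 / 8608428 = -0.10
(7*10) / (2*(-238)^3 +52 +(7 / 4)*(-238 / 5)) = -700 / 269625753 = -0.00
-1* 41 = -41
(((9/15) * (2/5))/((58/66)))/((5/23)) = 4554/3625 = 1.26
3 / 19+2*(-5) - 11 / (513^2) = -9.84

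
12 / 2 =6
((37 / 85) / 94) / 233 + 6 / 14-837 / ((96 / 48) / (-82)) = 447214090999 / 13031690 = 34317.43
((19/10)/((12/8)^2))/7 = 38/315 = 0.12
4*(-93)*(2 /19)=-744 /19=-39.16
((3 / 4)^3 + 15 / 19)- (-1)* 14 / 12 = 2.38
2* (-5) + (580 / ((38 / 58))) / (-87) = -1150 / 57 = -20.18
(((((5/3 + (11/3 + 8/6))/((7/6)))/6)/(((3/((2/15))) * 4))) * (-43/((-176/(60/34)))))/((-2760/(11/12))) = -43/28377216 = -0.00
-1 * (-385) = 385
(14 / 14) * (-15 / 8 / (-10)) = 3 / 16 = 0.19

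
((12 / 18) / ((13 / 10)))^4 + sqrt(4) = 2.07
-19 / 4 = -4.75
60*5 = 300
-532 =-532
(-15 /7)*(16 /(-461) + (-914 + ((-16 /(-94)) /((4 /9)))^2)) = 13959854490 /7128443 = 1958.33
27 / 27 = 1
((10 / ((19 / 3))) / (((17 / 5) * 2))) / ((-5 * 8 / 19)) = -15 / 136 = -0.11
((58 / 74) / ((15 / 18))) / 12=29 / 370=0.08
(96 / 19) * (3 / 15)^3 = 96 / 2375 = 0.04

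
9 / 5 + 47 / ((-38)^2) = 13231 / 7220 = 1.83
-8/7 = -1.14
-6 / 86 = -3 / 43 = -0.07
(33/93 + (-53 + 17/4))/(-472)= 6001/58528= 0.10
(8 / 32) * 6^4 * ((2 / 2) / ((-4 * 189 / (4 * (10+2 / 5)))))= -624 / 35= -17.83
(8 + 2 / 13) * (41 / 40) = 2173 / 260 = 8.36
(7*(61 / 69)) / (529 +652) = 427 / 81489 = 0.01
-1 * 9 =-9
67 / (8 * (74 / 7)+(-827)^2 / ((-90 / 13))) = -42210 / 62184259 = -0.00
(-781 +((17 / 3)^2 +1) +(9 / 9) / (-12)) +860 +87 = 7165 / 36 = 199.03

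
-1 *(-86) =86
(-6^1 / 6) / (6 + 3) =-1 / 9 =-0.11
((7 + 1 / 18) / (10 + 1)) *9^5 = 833247 / 22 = 37874.86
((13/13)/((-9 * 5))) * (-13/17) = 13/765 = 0.02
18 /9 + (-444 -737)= -1179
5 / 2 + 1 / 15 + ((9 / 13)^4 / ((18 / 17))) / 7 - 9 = -19200008 / 2998905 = -6.40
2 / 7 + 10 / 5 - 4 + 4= 16 / 7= 2.29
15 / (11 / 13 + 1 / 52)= 52 / 3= 17.33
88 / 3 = 29.33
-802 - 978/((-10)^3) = -400511/500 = -801.02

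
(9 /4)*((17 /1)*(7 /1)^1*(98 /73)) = 52479 /146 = 359.45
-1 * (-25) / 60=5 / 12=0.42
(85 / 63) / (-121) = -0.01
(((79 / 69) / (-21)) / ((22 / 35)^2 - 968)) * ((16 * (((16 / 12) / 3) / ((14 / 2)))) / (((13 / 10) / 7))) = 28000 / 90845469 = 0.00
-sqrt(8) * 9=-18 * sqrt(2)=-25.46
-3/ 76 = -0.04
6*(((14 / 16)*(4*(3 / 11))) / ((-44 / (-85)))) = 5355 / 484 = 11.06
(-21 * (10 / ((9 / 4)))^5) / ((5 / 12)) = -573440000 / 6561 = -87401.31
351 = 351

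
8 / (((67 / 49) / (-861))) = -5037.49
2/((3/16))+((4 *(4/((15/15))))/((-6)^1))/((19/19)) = 8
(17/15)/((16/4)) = 17/60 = 0.28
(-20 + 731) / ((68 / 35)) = 24885 / 68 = 365.96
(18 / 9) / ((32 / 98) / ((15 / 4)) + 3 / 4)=2.39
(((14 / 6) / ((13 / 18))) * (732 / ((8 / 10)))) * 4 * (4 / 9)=68320 / 13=5255.38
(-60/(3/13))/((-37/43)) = 11180/37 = 302.16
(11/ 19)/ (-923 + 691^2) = 11/ 9054602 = 0.00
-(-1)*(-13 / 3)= -13 / 3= -4.33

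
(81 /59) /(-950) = -81 /56050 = -0.00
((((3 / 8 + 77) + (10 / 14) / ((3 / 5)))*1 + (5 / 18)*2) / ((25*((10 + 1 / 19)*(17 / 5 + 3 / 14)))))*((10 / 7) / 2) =757663 / 12177396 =0.06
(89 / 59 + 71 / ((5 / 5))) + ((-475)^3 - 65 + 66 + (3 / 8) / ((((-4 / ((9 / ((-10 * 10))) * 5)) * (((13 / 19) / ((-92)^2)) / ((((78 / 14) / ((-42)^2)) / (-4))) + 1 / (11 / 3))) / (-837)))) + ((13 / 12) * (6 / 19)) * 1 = -482712191422056493 / 4504088320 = -107172008.43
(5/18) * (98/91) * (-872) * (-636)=6470240/39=165903.59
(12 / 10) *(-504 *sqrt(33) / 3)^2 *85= 95001984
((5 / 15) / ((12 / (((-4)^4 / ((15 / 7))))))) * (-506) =-226688 / 135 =-1679.17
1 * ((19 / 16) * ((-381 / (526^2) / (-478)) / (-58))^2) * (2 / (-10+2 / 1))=-2758059 / 3765604731127315185664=-0.00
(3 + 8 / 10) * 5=19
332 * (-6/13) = -1992/13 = -153.23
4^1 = 4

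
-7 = -7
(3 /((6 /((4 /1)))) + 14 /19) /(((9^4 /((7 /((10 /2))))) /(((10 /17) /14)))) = 52 /2119203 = 0.00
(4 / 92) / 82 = 1 / 1886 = 0.00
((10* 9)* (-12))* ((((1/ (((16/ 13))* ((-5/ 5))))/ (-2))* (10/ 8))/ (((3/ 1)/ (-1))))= 2925/ 16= 182.81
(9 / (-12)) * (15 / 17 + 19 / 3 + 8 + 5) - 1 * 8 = -1575 / 68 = -23.16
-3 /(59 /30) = -90 /59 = -1.53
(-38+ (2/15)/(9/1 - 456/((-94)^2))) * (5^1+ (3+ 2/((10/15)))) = -11262772/26955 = -417.84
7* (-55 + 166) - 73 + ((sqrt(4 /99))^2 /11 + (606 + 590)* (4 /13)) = 1167412 /1089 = 1072.00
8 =8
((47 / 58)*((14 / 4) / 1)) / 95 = 329 / 11020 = 0.03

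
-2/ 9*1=-2/ 9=-0.22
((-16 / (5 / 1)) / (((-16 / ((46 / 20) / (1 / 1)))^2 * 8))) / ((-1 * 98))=529 / 6272000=0.00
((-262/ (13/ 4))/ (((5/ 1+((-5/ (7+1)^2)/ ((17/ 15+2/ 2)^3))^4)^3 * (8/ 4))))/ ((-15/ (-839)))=-3181648183996046430702315847829969816061262686153972188253185900181431041398931456/ 176402011391195187357360262202480055657667877029633483868899297433605909168261875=-18.04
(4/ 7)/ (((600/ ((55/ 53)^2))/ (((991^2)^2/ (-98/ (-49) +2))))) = 116702453957881/ 471912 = 247297068.01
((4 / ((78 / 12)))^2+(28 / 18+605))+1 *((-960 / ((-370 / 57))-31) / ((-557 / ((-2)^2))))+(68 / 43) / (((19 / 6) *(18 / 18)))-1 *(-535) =1141.59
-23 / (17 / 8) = -184 / 17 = -10.82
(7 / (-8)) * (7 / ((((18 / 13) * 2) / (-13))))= 8281 / 288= 28.75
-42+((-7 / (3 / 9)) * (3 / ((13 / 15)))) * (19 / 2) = -19047 / 26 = -732.58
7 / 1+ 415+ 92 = 514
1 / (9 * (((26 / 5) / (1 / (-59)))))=-5 / 13806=-0.00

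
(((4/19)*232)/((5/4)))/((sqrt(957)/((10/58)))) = 128*sqrt(957)/18183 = 0.22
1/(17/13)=13/17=0.76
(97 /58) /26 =97 /1508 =0.06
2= 2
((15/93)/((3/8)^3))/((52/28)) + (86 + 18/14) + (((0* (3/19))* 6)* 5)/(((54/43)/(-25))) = 6773731/76167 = 88.93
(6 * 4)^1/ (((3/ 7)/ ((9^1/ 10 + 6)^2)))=66654/ 25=2666.16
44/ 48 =11/ 12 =0.92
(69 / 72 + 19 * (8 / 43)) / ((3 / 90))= 23185 / 172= 134.80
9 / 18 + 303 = 303.50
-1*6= -6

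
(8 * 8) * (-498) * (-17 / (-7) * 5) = -2709120 / 7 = -387017.14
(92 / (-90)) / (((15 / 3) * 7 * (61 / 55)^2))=-5566 / 234423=-0.02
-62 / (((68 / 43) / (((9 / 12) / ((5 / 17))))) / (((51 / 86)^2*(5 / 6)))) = -80631 / 2752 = -29.30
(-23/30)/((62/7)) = -161/1860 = -0.09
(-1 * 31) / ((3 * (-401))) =31 / 1203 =0.03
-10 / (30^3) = -1 / 2700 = -0.00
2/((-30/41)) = -41/15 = -2.73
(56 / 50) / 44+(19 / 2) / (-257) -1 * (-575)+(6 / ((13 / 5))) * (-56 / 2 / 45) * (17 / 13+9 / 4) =40840137361 / 71664450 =569.88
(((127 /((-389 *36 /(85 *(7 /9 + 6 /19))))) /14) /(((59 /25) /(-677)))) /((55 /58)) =18014749975 /989004492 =18.22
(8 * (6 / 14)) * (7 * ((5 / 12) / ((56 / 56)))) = 10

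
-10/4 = -5/2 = -2.50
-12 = -12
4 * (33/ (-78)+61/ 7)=3018/ 91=33.16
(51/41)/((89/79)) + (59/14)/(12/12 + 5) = 1.81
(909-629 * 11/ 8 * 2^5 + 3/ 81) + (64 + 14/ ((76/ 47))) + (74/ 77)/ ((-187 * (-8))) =-788729885905/ 29546748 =-26694.30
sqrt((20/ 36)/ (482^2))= sqrt(5)/ 1446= 0.00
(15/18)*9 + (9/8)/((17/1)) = 1029/136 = 7.57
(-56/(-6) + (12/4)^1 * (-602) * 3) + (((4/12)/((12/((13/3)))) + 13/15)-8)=-2924467/540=-5415.68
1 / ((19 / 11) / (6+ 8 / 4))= 88 / 19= 4.63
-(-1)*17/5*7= 119/5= 23.80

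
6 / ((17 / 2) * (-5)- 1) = -4 / 29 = -0.14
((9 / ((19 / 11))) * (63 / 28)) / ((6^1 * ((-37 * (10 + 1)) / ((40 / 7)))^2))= 5400 / 14019929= 0.00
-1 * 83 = -83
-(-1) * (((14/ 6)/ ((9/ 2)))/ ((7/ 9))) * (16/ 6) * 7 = 112/ 9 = 12.44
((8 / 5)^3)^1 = 512 / 125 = 4.10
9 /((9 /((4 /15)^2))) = 0.07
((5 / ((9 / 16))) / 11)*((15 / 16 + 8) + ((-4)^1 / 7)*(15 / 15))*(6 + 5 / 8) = 44.79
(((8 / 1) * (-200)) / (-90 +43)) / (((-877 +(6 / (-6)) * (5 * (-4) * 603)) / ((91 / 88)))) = 18200 / 5781611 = 0.00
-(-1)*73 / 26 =73 / 26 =2.81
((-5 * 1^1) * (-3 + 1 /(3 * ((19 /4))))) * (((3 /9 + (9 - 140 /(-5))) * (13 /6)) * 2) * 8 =9726080 /513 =18959.22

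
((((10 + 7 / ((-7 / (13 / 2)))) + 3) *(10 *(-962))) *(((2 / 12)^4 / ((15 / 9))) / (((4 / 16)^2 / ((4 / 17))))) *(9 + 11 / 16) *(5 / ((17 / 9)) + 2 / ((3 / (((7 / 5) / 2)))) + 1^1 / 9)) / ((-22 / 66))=478210681 / 46818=10214.25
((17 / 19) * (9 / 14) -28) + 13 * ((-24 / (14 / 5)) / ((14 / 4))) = -59.26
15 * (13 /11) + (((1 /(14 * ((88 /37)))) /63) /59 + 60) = 355939957 /4579344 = 77.73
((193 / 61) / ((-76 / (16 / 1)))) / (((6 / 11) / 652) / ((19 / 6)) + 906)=-1384196 / 1882747371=-0.00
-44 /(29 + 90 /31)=-1364 /989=-1.38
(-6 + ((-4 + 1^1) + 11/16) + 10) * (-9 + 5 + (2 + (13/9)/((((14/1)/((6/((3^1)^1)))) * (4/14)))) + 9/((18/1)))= -21/16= -1.31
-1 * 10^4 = -10000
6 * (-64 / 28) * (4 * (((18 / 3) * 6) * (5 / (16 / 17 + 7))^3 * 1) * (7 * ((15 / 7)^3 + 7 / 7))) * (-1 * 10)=93524654080 / 250047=374028.30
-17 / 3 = -5.67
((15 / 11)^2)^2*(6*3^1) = 911250 / 14641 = 62.24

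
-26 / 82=-13 / 41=-0.32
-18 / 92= -0.20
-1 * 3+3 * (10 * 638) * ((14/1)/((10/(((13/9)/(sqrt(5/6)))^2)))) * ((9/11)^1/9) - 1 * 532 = 250381/45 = 5564.02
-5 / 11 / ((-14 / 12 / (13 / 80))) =39 / 616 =0.06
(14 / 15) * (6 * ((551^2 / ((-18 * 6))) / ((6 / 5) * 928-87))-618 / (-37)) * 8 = 2.04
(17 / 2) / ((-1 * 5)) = -17 / 10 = -1.70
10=10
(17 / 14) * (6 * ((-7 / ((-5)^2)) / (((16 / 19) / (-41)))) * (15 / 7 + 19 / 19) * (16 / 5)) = 874038 / 875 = 998.90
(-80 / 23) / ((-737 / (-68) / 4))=-21760 / 16951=-1.28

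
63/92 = 0.68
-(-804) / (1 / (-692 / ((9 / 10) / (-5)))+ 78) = 9272800 / 899603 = 10.31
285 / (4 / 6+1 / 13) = 11115 / 29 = 383.28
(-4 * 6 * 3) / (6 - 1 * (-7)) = -72 / 13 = -5.54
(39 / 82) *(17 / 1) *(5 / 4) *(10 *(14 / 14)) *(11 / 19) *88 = 4011150 / 779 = 5149.10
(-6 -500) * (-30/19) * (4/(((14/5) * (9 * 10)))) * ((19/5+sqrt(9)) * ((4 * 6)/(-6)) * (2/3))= -275264/1197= -229.96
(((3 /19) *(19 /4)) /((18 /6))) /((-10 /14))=-7 /20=-0.35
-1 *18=-18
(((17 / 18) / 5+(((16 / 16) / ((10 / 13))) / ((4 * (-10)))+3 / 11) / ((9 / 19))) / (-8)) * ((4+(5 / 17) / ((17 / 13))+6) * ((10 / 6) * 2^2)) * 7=-38009377 / 915552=-41.52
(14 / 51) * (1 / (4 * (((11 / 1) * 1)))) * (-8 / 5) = -0.01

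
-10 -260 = -270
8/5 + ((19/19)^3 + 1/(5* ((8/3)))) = 107/40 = 2.68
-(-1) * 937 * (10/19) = 9370/19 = 493.16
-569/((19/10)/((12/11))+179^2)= -68280/3845129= -0.02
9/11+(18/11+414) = 4581/11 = 416.45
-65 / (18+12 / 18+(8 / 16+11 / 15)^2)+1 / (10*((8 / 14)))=-2212817 / 726760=-3.04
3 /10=0.30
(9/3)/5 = 3/5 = 0.60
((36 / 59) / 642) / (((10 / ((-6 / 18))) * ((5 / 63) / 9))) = -567 / 157825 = -0.00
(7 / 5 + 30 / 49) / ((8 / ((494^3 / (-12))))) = -7429126939 / 2940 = -2526913.92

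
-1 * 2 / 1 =-2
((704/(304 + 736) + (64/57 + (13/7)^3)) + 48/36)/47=12121429/59728305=0.20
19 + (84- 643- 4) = -544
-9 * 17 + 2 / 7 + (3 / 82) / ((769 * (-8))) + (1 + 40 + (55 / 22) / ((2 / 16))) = -323865909 / 3531248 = -91.71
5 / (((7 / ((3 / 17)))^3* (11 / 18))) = 2430 / 18536749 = 0.00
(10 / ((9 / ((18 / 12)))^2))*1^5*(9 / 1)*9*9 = 405 / 2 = 202.50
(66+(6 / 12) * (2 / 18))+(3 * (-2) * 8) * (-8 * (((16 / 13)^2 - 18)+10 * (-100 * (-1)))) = 1149072109 / 3042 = 377735.74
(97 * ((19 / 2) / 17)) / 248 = 1843 / 8432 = 0.22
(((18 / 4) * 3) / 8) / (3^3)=0.06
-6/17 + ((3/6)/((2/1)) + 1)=61/68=0.90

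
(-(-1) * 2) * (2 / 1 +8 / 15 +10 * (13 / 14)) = 2482 / 105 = 23.64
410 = 410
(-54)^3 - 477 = -157941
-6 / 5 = -1.20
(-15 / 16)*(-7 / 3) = 35 / 16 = 2.19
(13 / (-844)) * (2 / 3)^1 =-13 / 1266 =-0.01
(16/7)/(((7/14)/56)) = 256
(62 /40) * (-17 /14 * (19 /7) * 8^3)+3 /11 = -7048417 /2695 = -2615.37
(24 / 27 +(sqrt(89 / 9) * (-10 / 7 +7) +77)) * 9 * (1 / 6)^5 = 13 * sqrt(89) / 6048 +701 / 7776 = 0.11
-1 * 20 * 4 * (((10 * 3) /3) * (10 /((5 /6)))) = -9600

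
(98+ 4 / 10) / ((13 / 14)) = 6888 / 65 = 105.97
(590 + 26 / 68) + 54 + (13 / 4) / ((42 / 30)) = 646.70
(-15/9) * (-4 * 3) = 20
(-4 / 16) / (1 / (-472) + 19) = -118 / 8967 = -0.01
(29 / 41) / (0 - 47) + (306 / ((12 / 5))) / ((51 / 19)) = 183007 / 3854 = 47.48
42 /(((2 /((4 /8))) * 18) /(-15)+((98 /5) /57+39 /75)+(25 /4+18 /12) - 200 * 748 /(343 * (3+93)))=-9123800 /158447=-57.58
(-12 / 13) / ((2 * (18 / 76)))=-76 / 39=-1.95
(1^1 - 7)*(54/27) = -12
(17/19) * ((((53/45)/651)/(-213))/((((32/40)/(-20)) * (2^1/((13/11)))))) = 58565/521650206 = 0.00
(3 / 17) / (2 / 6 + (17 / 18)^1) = 54 / 391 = 0.14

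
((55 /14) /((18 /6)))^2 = 3025 /1764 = 1.71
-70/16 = -4.38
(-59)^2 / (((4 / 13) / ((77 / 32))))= 3484481 / 128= 27222.51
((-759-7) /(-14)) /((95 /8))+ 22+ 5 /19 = 17869 /665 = 26.87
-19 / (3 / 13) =-247 / 3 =-82.33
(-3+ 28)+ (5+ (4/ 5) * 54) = 366/ 5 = 73.20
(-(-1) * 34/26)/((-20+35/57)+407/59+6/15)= -0.11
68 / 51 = 4 / 3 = 1.33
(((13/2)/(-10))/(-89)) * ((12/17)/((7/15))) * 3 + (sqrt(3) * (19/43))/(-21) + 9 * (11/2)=1049211/21182 - 19 * sqrt(3)/903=49.50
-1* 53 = -53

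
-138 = -138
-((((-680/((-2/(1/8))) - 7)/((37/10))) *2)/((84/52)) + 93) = -81491/777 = -104.88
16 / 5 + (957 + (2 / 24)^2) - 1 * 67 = 643109 / 720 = 893.21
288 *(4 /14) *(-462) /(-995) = 38016 /995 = 38.21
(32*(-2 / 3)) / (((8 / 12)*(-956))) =8 / 239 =0.03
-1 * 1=-1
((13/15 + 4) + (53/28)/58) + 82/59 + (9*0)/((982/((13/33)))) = 9038993/1437240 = 6.29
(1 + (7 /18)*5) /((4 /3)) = 53 /24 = 2.21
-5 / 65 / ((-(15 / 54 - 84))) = -18 / 19591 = -0.00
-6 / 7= -0.86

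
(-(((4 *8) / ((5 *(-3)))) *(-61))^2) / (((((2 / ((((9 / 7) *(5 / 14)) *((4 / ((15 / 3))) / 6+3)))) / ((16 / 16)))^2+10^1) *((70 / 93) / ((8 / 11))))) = -1565554845696 / 1141650125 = -1371.31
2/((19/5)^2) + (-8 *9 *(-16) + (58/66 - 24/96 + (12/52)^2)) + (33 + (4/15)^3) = 10743512070719/9059836500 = 1185.84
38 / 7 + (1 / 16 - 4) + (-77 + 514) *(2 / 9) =99391 / 1008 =98.60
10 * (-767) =-7670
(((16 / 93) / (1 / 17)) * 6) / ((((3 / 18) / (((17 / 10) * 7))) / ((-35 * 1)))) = -1359456 / 31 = -43853.42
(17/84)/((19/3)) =17/532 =0.03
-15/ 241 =-0.06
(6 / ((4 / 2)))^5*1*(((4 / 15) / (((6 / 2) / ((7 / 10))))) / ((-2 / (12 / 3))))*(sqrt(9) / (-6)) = 378 / 25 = 15.12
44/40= 11/10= 1.10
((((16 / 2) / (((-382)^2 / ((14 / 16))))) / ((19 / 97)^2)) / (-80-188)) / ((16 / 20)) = -329315 / 56471420608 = -0.00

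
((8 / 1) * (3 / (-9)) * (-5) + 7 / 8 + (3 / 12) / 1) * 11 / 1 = 159.04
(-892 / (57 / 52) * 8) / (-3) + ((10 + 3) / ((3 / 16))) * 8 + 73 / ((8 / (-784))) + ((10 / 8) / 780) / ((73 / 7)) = -11500573777 / 2596464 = -4429.32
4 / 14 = 2 / 7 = 0.29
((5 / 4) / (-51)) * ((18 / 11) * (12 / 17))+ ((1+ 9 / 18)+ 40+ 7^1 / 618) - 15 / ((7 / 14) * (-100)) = 410439163 / 9823110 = 41.78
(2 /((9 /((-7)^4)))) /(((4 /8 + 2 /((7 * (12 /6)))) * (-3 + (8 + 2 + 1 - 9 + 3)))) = 33614 /81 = 414.99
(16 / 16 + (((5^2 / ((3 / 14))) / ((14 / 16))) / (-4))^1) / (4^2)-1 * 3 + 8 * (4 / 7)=-151 / 336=-0.45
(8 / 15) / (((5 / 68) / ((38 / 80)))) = 1292 / 375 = 3.45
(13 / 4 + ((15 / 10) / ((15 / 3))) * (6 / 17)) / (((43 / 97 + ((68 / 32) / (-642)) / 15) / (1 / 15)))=142109268 / 281441035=0.50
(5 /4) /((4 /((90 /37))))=0.76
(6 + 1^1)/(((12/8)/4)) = 56/3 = 18.67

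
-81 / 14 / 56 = -81 / 784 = -0.10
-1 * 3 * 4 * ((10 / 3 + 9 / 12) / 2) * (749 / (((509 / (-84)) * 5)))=605.67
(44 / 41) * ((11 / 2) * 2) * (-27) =-13068 / 41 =-318.73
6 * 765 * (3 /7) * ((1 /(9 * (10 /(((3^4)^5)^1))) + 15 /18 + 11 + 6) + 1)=533478272688 /7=76211181812.57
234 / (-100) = -117 / 50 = -2.34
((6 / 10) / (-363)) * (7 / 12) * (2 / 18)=-7 / 65340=-0.00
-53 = -53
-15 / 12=-5 / 4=-1.25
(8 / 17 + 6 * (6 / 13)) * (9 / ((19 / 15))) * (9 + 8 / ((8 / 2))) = 1063260 / 4199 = 253.22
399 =399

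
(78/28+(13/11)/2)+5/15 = 857/231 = 3.71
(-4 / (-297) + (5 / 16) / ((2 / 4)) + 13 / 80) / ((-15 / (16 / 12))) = -0.07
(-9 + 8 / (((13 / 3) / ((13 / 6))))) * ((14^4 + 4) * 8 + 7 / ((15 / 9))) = -1536821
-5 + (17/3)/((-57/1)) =-872/171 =-5.10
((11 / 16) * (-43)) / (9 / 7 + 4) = -3311 / 592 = -5.59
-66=-66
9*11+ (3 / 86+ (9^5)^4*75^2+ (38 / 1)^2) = 5881270665818789307616451 / 86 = 68386868207195224507168.04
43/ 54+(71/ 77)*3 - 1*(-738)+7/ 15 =15426787/ 20790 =742.03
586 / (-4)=-293 / 2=-146.50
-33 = -33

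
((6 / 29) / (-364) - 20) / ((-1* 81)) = 105563 / 427518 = 0.25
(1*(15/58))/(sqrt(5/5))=0.26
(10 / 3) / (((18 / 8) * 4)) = 10 / 27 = 0.37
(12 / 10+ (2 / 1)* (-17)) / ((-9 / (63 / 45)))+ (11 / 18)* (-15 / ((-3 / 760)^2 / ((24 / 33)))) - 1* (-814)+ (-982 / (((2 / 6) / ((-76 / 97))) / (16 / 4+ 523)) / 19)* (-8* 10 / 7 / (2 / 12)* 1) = -2207814216974 / 458325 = -4817136.78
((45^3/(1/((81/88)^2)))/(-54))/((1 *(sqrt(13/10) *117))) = -2460375 *sqrt(130)/2617472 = -10.72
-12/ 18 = -2/ 3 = -0.67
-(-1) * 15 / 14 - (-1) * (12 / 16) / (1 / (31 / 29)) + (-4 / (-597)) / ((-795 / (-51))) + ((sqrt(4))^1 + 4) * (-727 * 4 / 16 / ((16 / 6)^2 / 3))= -1883490299833 / 4110798720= -458.18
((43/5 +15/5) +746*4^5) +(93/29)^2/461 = 1480854253423/1938505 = 763915.62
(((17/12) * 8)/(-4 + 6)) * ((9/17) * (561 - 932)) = -1113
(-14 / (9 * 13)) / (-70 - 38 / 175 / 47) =0.00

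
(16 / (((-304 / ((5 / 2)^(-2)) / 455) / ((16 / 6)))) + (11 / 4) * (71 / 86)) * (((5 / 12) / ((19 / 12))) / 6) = -779143 / 2235312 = -0.35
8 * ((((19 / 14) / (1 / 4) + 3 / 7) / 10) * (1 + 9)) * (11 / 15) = 3608 / 105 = 34.36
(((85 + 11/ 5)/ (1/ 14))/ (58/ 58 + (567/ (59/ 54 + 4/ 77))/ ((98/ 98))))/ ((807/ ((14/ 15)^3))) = 79710280384/ 32170709503125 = 0.00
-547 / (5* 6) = -547 / 30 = -18.23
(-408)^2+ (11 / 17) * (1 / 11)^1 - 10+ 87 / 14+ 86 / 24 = 237710387 / 1428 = 166463.86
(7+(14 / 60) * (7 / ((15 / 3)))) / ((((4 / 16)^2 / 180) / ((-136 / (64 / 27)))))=-6053292 / 5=-1210658.40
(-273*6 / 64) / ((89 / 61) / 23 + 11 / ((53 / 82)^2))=-1075900371 / 1109562592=-0.97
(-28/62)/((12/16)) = -56/93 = -0.60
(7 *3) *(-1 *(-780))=16380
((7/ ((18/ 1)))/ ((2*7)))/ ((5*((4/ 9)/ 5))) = 1/ 16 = 0.06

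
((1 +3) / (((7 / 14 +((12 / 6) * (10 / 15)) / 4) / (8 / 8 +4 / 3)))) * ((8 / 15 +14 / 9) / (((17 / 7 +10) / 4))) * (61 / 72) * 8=8990912 / 176175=51.03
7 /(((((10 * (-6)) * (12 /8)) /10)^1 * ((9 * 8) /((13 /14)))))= -13 /1296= -0.01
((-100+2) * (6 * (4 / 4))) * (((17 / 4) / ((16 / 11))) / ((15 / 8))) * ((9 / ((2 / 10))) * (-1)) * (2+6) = 329868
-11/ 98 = -0.11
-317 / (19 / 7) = -2219 / 19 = -116.79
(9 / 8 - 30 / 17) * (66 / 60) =-957 / 1360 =-0.70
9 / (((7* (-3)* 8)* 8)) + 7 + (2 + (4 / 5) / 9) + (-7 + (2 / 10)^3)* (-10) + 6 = 8568221 / 100800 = 85.00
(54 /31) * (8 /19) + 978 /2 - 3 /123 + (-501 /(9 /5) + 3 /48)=245089039 /1159152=211.44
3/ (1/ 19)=57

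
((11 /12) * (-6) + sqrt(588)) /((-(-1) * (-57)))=-0.33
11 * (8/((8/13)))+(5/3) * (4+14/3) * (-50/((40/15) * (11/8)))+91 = 1222/33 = 37.03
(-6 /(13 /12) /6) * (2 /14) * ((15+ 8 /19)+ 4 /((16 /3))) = -3687 /1729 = -2.13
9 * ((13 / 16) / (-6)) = -39 / 32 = -1.22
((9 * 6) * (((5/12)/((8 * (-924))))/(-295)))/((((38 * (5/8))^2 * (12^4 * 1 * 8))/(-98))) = -7/647762227200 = -0.00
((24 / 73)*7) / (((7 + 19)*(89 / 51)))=4284 / 84461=0.05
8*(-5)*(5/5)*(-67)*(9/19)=24120/19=1269.47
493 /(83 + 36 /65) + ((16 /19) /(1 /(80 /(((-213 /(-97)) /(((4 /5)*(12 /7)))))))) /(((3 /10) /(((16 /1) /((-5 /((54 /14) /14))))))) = -295895966153 /2512961717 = -117.75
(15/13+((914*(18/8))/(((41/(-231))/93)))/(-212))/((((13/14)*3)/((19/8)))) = 50936131057/11751584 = 4334.41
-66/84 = -11/14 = -0.79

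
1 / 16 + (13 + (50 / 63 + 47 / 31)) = 480353 / 31248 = 15.37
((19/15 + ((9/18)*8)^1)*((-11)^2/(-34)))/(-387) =0.05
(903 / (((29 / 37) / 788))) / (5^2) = 26327868 / 725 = 36314.30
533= 533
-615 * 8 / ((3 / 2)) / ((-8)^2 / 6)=-615 / 2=-307.50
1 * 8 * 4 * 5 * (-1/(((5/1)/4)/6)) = -768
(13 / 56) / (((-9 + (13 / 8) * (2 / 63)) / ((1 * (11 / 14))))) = -117 / 5740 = -0.02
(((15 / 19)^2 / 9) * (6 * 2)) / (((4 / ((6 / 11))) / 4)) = 1800 / 3971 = 0.45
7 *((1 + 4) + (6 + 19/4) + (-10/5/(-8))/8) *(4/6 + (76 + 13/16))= 13146665/1536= 8559.03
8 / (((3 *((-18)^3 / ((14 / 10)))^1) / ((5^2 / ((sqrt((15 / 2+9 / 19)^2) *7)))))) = -190 / 662661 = -0.00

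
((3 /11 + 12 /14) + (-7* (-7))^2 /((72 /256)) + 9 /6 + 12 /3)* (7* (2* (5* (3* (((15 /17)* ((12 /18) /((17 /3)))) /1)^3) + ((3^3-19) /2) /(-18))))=-528479611811746 /21506573979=-24572.93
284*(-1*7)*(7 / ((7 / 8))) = -15904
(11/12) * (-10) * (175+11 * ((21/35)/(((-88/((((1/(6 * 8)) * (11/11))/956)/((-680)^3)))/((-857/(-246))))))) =-91102531559424009427/56791188504576000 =-1604.17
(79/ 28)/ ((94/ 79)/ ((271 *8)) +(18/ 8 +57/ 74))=0.93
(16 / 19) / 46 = 8 / 437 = 0.02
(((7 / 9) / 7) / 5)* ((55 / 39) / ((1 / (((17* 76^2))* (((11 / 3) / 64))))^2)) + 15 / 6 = 50129271899 / 50544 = 991794.71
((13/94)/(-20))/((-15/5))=0.00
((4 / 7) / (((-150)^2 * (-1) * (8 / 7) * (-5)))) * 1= 1 / 225000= 0.00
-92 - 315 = -407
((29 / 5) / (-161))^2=841 / 648025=0.00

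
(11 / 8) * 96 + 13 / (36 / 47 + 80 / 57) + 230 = 2138771 / 5812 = 367.99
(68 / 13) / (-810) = -34 / 5265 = -0.01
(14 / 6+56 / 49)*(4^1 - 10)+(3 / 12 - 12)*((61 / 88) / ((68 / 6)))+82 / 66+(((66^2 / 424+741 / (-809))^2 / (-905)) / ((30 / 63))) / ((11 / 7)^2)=-18781251540323818555 / 919942996973808192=-20.42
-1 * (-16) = 16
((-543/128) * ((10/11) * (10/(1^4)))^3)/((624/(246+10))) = -22625000/17303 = -1307.58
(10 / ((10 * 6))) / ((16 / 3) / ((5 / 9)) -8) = 5 / 48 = 0.10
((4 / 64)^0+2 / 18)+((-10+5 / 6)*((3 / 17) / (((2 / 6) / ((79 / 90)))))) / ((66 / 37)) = -521 / 408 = -1.28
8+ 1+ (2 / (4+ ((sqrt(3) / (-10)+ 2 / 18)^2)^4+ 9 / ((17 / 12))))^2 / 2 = 14638632178516950351904218965765164063309583817600000000000000000 *sqrt(3) / 329468998405274918450474929404051415763606144024208137443814115758617921+ 2971368722465596033907788159914625199698679434974102696214327041827561289 / 329468998405274918450474929404051415763606144024208137443814115758617921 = 9.02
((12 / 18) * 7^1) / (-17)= -14 / 51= -0.27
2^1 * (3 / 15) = 2 / 5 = 0.40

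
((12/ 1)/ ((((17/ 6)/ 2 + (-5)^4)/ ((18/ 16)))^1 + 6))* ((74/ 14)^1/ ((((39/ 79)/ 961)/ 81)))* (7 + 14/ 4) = 18429868683/ 98774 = 186586.23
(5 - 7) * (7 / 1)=-14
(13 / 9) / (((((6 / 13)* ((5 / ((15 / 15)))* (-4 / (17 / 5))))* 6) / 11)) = -31603 / 32400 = -0.98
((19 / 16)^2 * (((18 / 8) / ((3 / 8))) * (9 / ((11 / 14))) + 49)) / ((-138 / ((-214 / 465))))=10004393 / 18070272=0.55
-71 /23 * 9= -639 /23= -27.78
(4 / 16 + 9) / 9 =37 / 36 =1.03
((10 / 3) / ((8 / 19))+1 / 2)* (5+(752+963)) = 43430 / 3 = 14476.67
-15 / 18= -5 / 6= -0.83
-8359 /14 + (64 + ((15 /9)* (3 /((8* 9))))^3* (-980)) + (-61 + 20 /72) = -388070887 /653184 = -594.12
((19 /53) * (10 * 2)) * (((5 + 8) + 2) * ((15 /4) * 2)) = 42750 /53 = 806.60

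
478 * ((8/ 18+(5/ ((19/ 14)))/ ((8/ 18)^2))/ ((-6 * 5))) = -6243397/ 20520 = -304.26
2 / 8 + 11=45 / 4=11.25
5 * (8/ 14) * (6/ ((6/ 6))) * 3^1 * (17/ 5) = 1224/ 7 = 174.86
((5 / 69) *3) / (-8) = -5 / 184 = -0.03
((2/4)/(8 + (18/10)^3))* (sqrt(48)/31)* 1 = 250* sqrt(3)/53599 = 0.01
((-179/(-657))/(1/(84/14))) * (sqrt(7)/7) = 358 * sqrt(7)/1533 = 0.62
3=3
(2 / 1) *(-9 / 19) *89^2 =-142578 / 19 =-7504.11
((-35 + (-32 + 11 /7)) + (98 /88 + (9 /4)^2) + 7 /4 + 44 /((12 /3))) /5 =-57291 /6160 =-9.30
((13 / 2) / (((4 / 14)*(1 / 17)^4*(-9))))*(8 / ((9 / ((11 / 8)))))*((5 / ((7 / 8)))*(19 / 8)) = -1134632785 / 324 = -3501953.04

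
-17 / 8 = -2.12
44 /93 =0.47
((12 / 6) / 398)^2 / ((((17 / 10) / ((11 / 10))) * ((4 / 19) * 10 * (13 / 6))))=627 / 175036420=0.00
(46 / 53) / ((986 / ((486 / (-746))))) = -0.00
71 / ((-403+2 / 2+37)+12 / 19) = -1349 / 6923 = -0.19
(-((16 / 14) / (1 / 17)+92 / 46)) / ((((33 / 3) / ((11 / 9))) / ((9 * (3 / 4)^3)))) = -9.04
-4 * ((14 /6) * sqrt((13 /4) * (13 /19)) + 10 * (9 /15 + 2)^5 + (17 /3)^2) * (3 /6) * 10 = -27455596 /1125- 910 * sqrt(19) /57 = -24474.56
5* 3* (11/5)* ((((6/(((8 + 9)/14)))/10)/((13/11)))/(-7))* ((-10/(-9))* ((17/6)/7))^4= -148618250/1843096437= -0.08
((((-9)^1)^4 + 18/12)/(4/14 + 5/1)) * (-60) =-2756250/37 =-74493.24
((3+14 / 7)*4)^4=160000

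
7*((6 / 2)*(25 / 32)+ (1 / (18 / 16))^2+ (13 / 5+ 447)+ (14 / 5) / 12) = 8218637 / 2592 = 3170.77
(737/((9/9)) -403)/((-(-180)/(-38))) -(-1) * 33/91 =-287258/4095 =-70.15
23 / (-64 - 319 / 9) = -207 / 895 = -0.23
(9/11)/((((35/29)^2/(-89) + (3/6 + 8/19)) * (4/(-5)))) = -12799179/11321926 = -1.13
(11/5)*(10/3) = 7.33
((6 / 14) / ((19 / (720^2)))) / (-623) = -1555200 / 82859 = -18.77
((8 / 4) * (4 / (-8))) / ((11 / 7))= -7 / 11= -0.64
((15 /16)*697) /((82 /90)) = 11475 /16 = 717.19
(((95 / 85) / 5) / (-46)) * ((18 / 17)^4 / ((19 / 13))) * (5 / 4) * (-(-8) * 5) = -6823440 / 32656711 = -0.21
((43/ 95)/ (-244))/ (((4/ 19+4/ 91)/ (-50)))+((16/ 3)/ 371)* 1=4526945/ 11949168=0.38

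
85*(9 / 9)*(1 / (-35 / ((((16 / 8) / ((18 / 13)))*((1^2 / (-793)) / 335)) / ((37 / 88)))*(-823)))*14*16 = -47872 / 5600395665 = -0.00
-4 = -4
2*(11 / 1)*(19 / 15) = 418 / 15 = 27.87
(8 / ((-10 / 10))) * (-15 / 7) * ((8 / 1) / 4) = 240 / 7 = 34.29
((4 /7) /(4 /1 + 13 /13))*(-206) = -824 /35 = -23.54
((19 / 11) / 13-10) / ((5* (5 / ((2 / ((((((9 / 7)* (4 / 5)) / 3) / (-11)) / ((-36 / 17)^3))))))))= -4517856 / 18785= -240.50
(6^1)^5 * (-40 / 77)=-311040 / 77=-4039.48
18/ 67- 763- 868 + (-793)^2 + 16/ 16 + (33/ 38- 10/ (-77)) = 122961515573/ 196042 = 627220.27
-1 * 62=-62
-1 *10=-10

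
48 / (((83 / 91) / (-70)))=-305760 / 83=-3683.86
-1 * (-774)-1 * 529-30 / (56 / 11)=6695 / 28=239.11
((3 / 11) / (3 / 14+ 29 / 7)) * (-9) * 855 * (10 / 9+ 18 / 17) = -11922120 / 11407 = -1045.16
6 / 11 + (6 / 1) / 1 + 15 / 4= 453 / 44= 10.30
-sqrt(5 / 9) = -sqrt(5) / 3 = -0.75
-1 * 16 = -16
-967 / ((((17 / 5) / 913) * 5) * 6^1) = -882871 / 102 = -8655.60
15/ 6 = 5/ 2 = 2.50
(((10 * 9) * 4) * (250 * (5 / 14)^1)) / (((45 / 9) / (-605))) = -27225000 / 7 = -3889285.71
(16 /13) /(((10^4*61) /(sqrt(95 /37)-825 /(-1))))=sqrt(3515) /18338125 + 33 /19825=0.00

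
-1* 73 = -73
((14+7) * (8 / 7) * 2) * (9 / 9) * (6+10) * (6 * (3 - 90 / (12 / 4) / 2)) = -55296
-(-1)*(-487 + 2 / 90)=-21914 / 45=-486.98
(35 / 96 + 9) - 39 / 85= 8.91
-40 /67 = -0.60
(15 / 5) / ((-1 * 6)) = -1 / 2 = -0.50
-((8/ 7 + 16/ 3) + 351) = -7507/ 21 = -357.48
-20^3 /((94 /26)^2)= -1352000 /2209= -612.04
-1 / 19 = -0.05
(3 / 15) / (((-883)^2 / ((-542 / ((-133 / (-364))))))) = -28184 / 74070455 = -0.00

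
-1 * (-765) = 765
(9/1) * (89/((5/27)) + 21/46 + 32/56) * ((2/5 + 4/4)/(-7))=-6978789/8050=-866.93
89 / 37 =2.41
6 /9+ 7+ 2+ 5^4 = 1904 /3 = 634.67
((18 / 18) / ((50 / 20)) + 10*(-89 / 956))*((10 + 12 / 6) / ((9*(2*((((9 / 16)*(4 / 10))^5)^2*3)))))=-98566144000000000 / 277780490613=-354834.65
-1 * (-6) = 6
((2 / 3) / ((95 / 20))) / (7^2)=8 / 2793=0.00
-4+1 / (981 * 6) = -23543 / 5886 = -4.00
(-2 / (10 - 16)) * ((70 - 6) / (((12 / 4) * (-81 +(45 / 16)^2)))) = -16384 / 168399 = -0.10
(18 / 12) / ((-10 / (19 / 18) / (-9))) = 57 / 40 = 1.42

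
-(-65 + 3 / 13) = 842 / 13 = 64.77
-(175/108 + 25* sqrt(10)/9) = -25* sqrt(10)/9-175/108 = -10.40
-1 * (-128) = 128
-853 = -853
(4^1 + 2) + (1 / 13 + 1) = 92 / 13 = 7.08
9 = 9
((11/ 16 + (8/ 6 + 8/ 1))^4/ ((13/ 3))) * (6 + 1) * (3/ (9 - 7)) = 28822722019/ 1179648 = 24433.32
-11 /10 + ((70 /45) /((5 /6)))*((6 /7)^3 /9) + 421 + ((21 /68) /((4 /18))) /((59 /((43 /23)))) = 3798755211 /9043048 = 420.07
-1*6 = -6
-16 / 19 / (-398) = 8 / 3781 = 0.00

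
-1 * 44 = -44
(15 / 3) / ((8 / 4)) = 5 / 2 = 2.50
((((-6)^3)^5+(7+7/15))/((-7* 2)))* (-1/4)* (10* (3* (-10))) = 17631936921320/7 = 2518848131617.14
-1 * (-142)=142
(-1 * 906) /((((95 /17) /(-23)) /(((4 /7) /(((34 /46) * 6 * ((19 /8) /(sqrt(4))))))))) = 5112256 /12635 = 404.61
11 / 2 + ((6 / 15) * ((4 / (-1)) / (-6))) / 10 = 829 / 150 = 5.53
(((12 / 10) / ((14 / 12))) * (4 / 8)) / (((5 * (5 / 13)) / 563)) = 131742 / 875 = 150.56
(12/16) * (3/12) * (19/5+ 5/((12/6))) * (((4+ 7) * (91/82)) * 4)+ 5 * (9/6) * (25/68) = 3369963/55760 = 60.44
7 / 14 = 1 / 2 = 0.50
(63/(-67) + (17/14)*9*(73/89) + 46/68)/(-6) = -3086767/2128791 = -1.45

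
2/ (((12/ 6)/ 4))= 4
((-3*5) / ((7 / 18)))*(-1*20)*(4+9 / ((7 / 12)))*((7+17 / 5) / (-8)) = -954720 / 49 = -19484.08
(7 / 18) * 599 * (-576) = -134176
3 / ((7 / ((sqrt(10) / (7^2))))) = 3 * sqrt(10) / 343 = 0.03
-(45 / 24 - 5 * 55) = 2185 / 8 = 273.12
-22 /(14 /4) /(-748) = 1 /119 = 0.01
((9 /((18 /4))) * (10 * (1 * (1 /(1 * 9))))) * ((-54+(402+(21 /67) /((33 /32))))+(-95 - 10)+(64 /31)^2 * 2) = 396353820 /708257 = 559.62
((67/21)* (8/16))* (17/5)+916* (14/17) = 2712403/3570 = 759.78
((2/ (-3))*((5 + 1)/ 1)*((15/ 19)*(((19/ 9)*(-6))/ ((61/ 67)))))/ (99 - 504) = -536/ 4941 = -0.11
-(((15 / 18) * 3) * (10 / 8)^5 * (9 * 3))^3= -8741007.92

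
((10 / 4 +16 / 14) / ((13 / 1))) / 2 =51 / 364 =0.14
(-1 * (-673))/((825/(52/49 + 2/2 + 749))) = 24767746/40425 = 612.68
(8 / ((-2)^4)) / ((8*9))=1 / 144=0.01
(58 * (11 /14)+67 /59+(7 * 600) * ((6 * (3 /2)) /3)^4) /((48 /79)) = 559989.37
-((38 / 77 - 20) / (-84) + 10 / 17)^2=-2034641449 / 3022580484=-0.67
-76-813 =-889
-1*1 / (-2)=0.50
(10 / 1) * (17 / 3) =170 / 3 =56.67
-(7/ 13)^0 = -1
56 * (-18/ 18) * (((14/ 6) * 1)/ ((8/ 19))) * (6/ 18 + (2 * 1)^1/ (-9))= -931/ 27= -34.48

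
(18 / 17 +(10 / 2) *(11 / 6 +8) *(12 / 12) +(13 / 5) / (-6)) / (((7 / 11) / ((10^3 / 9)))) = 27933400 / 3213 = 8693.87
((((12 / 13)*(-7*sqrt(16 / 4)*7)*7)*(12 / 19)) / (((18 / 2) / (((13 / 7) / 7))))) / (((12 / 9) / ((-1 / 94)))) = 84 / 893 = 0.09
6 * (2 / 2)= 6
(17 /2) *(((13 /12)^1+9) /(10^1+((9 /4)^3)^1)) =16456 /4107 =4.01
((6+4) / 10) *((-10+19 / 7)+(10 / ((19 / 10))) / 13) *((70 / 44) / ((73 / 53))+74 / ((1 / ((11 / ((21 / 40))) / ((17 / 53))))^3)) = -17930829659809164786955 / 126341253820782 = -141923790.67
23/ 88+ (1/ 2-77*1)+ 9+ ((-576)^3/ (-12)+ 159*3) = 1401457883/ 88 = 15925657.76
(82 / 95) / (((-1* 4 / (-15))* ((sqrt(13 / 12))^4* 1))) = 2.76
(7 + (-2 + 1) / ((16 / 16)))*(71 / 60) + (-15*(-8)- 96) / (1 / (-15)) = -3529 / 10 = -352.90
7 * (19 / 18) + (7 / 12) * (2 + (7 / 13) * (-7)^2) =11207 / 468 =23.95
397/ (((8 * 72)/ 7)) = 4.82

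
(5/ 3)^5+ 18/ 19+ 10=109919/ 4617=23.81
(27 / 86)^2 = 0.10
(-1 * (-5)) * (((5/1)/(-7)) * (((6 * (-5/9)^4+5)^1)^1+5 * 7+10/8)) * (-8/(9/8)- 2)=1360.86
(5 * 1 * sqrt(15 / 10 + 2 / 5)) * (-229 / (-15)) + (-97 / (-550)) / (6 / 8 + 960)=194 / 1056825 + 229 * sqrt(190) / 30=105.22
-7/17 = -0.41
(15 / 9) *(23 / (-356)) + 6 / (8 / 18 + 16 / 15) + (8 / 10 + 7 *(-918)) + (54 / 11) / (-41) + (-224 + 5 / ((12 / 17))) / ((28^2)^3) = -126691790855867599949 / 19729446810501120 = -6421.46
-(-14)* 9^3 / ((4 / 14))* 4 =142884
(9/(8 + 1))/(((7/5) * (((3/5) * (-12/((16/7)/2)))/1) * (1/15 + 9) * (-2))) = 125/19992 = 0.01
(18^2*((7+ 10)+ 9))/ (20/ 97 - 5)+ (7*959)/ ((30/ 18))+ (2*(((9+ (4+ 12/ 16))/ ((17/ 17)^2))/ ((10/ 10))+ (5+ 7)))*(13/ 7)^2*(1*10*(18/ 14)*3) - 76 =480913954/ 53165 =9045.69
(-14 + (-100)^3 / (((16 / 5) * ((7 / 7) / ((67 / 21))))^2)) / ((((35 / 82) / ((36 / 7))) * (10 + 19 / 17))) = -2444435207474 / 2268945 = -1077344.41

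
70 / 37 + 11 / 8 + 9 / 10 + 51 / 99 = 228671 / 48840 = 4.68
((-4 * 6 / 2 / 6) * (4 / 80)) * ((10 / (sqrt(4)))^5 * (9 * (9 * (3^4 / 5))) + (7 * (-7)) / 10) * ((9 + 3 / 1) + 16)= -287043407 / 25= -11481736.28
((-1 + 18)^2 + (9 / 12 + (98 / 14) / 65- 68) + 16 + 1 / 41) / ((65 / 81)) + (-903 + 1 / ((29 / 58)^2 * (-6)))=-1262246911 / 2078700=-607.23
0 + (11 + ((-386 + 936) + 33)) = 594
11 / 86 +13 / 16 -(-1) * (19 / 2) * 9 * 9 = 530063 / 688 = 770.44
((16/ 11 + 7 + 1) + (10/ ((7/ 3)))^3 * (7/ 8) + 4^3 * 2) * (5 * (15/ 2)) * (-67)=-558845325/ 1078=-518409.39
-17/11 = -1.55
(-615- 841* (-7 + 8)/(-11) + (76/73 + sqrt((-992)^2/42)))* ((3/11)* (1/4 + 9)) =-11977344/8833 + 4588* sqrt(42)/77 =-969.83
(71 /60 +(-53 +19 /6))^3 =-921167317 /8000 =-115145.91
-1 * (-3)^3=27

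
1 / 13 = 0.08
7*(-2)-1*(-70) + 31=87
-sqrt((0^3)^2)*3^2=0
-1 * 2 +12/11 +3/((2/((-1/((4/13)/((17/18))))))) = -2911/528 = -5.51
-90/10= -9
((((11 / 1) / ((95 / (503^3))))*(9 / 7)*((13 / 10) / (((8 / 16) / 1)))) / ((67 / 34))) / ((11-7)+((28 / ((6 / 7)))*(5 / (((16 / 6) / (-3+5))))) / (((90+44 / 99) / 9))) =9066002190750648 / 5871680675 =1544021.67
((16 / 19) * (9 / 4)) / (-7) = -36 / 133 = -0.27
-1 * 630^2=-396900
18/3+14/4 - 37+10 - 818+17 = -1637/2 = -818.50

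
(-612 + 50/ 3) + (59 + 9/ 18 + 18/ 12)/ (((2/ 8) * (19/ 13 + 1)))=-496.21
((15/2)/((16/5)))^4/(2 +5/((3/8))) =94921875/48234496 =1.97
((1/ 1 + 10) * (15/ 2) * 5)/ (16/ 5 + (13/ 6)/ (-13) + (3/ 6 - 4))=-883.93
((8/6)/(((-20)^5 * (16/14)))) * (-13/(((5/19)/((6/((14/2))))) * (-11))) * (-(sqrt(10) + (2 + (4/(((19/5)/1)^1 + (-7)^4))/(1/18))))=83733/29392000000 + 247 * sqrt(10)/176000000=0.00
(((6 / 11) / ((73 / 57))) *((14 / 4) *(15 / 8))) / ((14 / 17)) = 43605 / 12848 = 3.39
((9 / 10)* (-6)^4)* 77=449064 / 5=89812.80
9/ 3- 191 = -188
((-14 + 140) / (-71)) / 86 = -63 / 3053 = -0.02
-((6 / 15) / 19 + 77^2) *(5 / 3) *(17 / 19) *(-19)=9575369 / 57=167988.93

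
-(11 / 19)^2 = -121 / 361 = -0.34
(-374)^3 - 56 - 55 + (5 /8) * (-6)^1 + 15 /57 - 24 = -3975845949 /76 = -52313762.49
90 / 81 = 1.11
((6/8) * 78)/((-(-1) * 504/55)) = 715/112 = 6.38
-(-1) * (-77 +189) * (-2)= -224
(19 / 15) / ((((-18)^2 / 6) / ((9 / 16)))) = 19 / 1440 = 0.01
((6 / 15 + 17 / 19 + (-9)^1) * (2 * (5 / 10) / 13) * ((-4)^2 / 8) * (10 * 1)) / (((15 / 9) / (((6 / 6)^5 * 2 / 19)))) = -17568 / 23465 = -0.75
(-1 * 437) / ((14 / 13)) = -5681 / 14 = -405.79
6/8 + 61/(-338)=385/676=0.57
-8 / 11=-0.73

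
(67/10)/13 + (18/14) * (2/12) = 0.73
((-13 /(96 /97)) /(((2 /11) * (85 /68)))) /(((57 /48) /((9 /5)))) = -41613 /475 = -87.61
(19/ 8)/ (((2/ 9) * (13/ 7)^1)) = 1197/ 208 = 5.75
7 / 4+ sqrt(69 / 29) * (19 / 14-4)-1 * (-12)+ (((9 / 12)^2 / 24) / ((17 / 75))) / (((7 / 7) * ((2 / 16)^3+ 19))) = 1011135 / 73508-37 * sqrt(2001) / 406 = 9.68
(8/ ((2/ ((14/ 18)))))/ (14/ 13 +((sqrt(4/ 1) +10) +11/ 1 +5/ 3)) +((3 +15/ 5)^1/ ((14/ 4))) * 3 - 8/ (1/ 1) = -14423/ 5271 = -2.74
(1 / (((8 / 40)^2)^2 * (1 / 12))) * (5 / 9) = 12500 / 3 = 4166.67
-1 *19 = -19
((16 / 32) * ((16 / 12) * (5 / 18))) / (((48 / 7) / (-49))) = -1715 / 1296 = -1.32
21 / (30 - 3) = 7 / 9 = 0.78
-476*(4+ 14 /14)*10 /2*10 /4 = -29750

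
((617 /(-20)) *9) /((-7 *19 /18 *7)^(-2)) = -742766.02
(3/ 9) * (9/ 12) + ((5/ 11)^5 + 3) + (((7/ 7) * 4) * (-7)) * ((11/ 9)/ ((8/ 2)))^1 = -30648241/ 5797836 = -5.29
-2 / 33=-0.06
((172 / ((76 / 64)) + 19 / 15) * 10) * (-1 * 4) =-5844.35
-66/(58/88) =-100.14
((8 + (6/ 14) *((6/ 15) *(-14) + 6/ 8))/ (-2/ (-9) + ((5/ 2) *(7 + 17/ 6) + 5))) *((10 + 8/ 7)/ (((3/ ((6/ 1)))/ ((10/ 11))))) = 2327832/ 578347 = 4.02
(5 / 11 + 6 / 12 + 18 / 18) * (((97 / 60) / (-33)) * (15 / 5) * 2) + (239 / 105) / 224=-535371 / 948640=-0.56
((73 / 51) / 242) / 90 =73 / 1110780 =0.00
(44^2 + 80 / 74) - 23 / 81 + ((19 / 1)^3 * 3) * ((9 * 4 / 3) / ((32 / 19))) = 3561584981 / 23976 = 148547.92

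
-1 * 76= -76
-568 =-568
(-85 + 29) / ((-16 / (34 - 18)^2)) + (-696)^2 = 485312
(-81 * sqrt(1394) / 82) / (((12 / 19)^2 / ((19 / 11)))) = -61731 * sqrt(1394) / 14432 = -159.70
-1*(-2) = 2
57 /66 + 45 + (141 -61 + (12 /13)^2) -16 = 411641 /3718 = 110.72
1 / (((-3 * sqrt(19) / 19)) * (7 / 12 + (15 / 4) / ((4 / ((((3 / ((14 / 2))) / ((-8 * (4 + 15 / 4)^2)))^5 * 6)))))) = -55101970477145289628 * sqrt(19) / 96428448335003731969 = -2.49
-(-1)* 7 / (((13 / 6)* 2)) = 21 / 13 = 1.62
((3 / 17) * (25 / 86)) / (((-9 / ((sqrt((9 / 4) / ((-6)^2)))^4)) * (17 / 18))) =-75 / 3181312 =-0.00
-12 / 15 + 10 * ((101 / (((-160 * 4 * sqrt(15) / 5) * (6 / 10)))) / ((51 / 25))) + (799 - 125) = 3366 / 5 - 12625 * sqrt(15) / 29376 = 671.54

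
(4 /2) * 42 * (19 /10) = 159.60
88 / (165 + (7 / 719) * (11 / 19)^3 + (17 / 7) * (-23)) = 3037878536 / 3767823663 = 0.81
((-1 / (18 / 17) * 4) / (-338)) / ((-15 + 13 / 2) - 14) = -34 / 68445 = -0.00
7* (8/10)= 28/5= 5.60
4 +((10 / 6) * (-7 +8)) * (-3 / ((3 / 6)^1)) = -6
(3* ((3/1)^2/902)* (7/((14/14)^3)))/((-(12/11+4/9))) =-1701/12464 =-0.14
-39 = -39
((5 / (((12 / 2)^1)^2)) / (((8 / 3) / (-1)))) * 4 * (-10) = 25 / 12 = 2.08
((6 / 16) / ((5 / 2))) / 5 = 3 / 100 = 0.03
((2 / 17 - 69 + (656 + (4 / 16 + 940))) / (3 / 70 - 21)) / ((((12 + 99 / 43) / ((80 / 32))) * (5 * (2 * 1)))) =-31262161 / 24539976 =-1.27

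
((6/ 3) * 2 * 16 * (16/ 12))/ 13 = 256/ 39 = 6.56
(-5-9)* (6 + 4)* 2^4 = -2240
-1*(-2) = 2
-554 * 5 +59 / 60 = -166141 / 60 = -2769.02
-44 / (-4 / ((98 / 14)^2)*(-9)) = -539 / 9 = -59.89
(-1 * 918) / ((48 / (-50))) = 3825 / 4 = 956.25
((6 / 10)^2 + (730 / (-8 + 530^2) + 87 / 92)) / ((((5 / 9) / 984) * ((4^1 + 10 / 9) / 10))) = 4210352222994 / 928699175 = 4533.60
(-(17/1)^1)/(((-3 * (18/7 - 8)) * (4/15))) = -595/152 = -3.91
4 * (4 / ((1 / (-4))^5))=-16384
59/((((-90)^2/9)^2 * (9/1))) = 59/7290000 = 0.00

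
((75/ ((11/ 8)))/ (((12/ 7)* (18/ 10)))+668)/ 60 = 33941/ 2970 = 11.43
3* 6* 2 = 36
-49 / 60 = -0.82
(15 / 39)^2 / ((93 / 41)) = 1025 / 15717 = 0.07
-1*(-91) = 91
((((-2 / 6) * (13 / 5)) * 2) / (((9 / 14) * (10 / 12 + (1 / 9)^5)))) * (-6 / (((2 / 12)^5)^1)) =74282697216 / 492085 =150955.01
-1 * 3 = -3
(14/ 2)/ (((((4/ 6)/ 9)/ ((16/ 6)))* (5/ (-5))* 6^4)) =-7/ 36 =-0.19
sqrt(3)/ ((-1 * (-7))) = sqrt(3)/ 7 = 0.25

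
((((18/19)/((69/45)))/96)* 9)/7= 405/48944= 0.01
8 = 8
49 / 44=1.11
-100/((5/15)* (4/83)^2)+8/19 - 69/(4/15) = -4918229/38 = -129427.08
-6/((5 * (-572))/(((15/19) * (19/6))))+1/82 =409/23452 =0.02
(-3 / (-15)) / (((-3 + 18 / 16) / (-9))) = 24 / 25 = 0.96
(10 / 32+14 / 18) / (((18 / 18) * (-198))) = -0.01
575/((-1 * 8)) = -575/8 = -71.88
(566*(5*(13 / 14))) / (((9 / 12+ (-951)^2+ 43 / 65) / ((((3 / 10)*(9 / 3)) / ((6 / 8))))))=5739240 / 1646012389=0.00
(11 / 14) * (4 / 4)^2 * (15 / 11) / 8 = 15 / 112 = 0.13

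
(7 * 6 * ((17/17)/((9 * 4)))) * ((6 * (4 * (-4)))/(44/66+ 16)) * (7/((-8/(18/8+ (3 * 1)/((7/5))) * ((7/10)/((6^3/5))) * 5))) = 39852/125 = 318.82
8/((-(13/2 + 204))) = -0.04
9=9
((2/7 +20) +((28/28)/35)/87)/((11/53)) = 3273863/33495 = 97.74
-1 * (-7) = 7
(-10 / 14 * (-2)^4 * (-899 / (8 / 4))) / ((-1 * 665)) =-7192 / 931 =-7.73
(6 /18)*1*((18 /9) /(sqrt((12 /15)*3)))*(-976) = -976*sqrt(15) /9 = -420.00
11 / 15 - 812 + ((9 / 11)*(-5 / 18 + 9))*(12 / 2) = -126794 / 165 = -768.45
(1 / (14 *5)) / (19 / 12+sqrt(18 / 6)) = -114 / 2485+72 *sqrt(3) / 2485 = 0.00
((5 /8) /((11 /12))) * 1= 15 /22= 0.68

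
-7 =-7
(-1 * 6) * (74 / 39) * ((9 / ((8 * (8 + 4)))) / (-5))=111 / 520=0.21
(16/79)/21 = 16/1659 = 0.01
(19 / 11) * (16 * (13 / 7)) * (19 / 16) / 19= 247 / 77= 3.21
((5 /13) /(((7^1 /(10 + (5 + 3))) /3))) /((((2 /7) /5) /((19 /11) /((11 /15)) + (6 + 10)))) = 1499175 /1573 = 953.07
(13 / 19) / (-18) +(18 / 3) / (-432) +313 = 428113 / 1368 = 312.95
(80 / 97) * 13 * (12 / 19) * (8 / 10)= 9984 / 1843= 5.42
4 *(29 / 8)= 29 / 2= 14.50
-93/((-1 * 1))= 93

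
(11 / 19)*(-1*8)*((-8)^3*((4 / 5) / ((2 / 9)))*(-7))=-5677056 / 95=-59758.48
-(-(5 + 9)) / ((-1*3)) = -14 / 3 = -4.67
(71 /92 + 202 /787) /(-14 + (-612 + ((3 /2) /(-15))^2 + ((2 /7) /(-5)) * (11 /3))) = -39092025 /23803158919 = -0.00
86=86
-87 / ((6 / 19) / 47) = -25897 / 2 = -12948.50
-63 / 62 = -1.02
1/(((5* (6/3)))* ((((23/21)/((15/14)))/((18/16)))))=81/736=0.11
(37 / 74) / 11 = 1 / 22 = 0.05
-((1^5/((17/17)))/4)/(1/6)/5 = -3/10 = -0.30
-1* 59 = -59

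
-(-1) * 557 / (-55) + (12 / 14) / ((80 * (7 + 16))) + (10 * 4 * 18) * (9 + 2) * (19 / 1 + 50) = 546469.87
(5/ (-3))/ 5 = -1/ 3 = -0.33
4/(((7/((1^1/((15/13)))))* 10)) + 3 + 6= 4751/525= 9.05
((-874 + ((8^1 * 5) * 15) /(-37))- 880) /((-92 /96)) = 1571952 /851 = 1847.18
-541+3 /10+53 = -4877 /10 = -487.70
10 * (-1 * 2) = -20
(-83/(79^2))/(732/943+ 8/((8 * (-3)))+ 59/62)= -14558034/1526529877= -0.01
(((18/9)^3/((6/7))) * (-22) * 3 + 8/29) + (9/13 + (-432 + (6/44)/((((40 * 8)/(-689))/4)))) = -695505819/663520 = -1048.21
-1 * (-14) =14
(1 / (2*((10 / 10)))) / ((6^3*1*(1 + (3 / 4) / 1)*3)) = 1 / 2268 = 0.00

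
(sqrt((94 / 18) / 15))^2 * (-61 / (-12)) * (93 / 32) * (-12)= -88877 / 1440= -61.72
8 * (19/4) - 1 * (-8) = 46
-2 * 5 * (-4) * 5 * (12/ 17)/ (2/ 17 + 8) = 400/ 23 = 17.39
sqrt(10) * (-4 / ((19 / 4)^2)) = -64 * sqrt(10) / 361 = -0.56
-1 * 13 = -13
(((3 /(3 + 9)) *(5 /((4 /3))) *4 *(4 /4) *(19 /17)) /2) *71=20235 /136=148.79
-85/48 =-1.77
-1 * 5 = -5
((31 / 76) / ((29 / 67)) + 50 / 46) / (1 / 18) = 925839 / 25346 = 36.53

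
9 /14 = 0.64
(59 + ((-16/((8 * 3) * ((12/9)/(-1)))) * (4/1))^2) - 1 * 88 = -25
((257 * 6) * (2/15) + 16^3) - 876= 17128/5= 3425.60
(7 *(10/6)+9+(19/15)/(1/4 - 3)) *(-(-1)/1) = 3334/165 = 20.21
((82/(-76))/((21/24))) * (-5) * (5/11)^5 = 2562500/21419783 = 0.12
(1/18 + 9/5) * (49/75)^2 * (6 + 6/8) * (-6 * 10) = -400967/1250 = -320.77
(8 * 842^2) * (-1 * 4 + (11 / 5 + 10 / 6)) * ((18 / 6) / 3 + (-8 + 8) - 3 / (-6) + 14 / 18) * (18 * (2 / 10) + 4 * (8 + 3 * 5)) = -111154211776 / 675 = -164672906.33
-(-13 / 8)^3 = 2197 / 512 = 4.29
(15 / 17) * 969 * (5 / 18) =475 / 2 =237.50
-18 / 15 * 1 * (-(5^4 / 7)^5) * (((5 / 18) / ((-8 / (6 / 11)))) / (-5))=19073486328125 / 739508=25792129.81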